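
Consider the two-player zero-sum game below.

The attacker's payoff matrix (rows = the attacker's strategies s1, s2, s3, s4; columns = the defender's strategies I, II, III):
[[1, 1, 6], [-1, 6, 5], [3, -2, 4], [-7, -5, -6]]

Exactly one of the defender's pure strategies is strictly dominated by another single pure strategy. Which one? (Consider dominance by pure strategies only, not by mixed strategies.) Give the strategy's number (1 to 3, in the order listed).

3

The defender prefers columns that give the attacker less. Compare III with I: 1 < 6, -1 < 5, 3 < 4, -7 < -6.
So I strictly dominates III for the defender; III is strictly dominated.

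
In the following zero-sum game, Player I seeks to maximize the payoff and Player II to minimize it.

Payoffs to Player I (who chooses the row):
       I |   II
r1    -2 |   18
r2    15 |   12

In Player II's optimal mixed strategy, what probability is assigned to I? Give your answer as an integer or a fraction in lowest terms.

Row minima are -2 and 12, so Player I's maximin is 12; column maxima are 15 and 18, so Player II's minimax is 15. These differ, so the equilibrium is in mixed strategies.
Let Player II play I with probability q. Player I is indifferent when −2q + 18(1−q) = 15q + 12(1−q), giving q = 6/23.

6/23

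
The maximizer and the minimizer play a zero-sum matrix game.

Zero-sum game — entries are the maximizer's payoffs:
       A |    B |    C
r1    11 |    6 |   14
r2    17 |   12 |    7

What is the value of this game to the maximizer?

Column A is strictly dominated by B for the minimizer (it gives the maximizer more in every row).
The remaining 2×2 game on (r1, r2) × (B, C) has no saddle point. Let the maximizer play r1 with probability p; indifference gives 6p + 12(1−p) = 14p + 7(1−p), so p = 5/13.
Similarly the minimizer's optimal q on B is 7/13, and the value is 6·(7/13) + (14)·(6/13) = 126/13.

126/13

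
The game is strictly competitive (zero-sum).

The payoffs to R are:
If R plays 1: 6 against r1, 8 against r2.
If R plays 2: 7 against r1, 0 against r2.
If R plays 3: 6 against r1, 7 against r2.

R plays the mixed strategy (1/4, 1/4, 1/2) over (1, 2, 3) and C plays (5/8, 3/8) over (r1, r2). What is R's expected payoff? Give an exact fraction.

191/32

Against (5/8, 3/8), each row's expected payoff is 1: 27/4; 2: 35/8; 3: 51/8.
Taking the (1/4, 1/4, 1/2)-weighted average: (1/4)·(27/4) + (1/4)·(35/8) + (1/2)·(51/8) = 191/32.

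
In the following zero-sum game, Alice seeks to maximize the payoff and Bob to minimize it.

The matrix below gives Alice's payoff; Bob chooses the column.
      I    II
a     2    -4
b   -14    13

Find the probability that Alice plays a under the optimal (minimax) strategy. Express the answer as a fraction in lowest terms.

Row minima are -4 and -14, so Alice's maximin is -4; column maxima are 2 and 13, so Bob's minimax is 2. These differ, so the equilibrium is in mixed strategies.
Let Alice play a with probability p. Bob is indifferent when 2p − 14(1−p) = −4p + 13(1−p), giving p = 9/11.

9/11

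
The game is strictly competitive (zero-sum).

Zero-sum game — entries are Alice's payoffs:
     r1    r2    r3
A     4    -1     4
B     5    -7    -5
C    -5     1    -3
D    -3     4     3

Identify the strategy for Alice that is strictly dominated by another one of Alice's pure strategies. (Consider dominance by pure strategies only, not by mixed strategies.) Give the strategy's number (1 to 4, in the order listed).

Compare C with D: -3 > -5, 4 > 1, 3 > -3.
So D strictly dominates C for Alice; C is strictly dominated.

3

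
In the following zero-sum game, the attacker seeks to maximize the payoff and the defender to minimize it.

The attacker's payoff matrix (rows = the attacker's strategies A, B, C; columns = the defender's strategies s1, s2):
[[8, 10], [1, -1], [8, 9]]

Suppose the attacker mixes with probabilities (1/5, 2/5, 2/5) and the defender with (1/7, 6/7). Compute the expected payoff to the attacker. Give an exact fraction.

26/5

Against (1/7, 6/7), each row's expected payoff is A: 68/7; B: -5/7; C: 62/7.
Taking the (1/5, 2/5, 2/5)-weighted average: (1/5)·(68/7) + (2/5)·(-5/7) + (2/5)·(62/7) = 26/5.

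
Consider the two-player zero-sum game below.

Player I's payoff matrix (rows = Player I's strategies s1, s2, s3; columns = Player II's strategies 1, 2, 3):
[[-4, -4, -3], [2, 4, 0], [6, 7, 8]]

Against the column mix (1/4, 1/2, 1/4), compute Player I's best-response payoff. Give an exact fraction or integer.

s1: (-4)·(1/4) + (-4)·(1/2) + (-3)·(1/4) = -15/4.
s2: (2)·(1/4) + (4)·(1/2) + (0)·(1/4) = 5/2.
s3: (6)·(1/4) + (7)·(1/2) + (8)·(1/4) = 7.
The best pure response is s3 with expected payoff 7.

7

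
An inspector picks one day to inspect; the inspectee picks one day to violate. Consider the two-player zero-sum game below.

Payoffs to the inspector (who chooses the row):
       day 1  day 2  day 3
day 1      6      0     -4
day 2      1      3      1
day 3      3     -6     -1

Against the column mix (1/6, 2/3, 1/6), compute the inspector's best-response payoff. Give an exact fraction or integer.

7/3

day 1: (6)·(1/6) + (0)·(2/3) + (-4)·(1/6) = 1/3.
day 2: (1)·(1/6) + (3)·(2/3) + (1)·(1/6) = 7/3.
day 3: (3)·(1/6) + (-6)·(2/3) + (-1)·(1/6) = -11/3.
The best pure response is day 2 with expected payoff 7/3.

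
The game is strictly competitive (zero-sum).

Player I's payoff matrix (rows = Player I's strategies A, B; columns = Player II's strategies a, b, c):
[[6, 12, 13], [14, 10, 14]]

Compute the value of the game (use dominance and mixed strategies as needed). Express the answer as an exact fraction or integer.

54/5

Column c is strictly dominated by b for Player II (it gives Player I more in every row).
The remaining 2×2 game on (A, B) × (a, b) has no saddle point. Let Player I play A with probability p; indifference gives 6p + 14(1−p) = 12p + 10(1−p), so p = 2/5.
Similarly Player II's optimal q on a is 1/5, and the value is 6·(1/5) + (12)·(4/5) = 54/5.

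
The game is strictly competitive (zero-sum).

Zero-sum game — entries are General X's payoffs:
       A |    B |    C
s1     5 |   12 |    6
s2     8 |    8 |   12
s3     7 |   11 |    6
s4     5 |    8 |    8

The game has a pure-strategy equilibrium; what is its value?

8

Row minima: 5, 8, 6, 5 → General X's maximin is 8.
Column maxima: 8, 12, 12 → General Y's minimax is 8.
They coincide at (s2, A), so the value is 8.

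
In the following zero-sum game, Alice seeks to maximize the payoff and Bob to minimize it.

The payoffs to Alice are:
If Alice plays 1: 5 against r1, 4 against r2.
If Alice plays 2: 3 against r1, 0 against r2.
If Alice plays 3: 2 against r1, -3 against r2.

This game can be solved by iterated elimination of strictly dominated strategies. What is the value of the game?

Row 3 is strictly dominated by row 1 (5>2, 4>-3); eliminate 3.
Row 2 is strictly dominated by row 1 (5>3, 4>0); eliminate 2.
Column r1 is strictly dominated by r2 for Bob (4<5); eliminate r1.
Only (1, r2) remains, with payoff 4.

4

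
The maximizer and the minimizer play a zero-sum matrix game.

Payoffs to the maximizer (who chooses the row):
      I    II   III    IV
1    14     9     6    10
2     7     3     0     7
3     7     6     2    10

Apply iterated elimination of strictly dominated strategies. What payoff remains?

Row 2 is strictly dominated by row 1 (14>7, 9>3, 6>0, 10>7); eliminate 2.
Column IV is strictly dominated by II for the minimizer (9<10, 6<10); eliminate IV.
Row 3 is strictly dominated by row 1 (14>7, 9>6, 6>2); eliminate 3.
Column II is strictly dominated by III for the minimizer (6<9); eliminate II.
Column I is strictly dominated by III for the minimizer (6<14); eliminate I.
Only (1, III) remains, with payoff 6.

6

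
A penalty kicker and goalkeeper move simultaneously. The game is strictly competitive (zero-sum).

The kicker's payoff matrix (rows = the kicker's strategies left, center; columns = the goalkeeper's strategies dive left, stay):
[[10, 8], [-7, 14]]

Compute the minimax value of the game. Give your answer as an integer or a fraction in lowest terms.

Row minima are 8 and -7, so the kicker's maximin is 8; column maxima are 10 and 14, so the goalkeeper's minimax is 10. These differ, so the equilibrium is in mixed strategies.
Let the kicker play left with probability p. The goalkeeper is indifferent when 10p − 7(1−p) = 8p + 14(1−p), giving p = 21/23.
Let the goalkeeper play dive left with probability q. The kicker is indifferent when 10q + 8(1−q) = −7q + 14(1−q), giving q = 6/23.
The value is 10·(6/23) + (8)·(17/23) = 196/23.

196/23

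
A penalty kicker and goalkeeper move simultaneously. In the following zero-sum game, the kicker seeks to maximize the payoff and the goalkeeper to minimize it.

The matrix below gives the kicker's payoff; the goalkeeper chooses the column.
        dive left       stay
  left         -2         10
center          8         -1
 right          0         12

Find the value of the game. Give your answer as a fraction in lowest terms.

32/7

Row left is strictly dominated by row right, so the kicker never plays it.
The remaining 2×2 game on (center, right) × (dive left, stay) has no saddle point. Let the kicker play center with probability p; indifference gives 8p = −p + 12(1−p), so p = 4/7.
Similarly the goalkeeper's optimal q on dive left is 13/21, and the value is 8·(13/21) + (-1)·(8/21) = 32/7.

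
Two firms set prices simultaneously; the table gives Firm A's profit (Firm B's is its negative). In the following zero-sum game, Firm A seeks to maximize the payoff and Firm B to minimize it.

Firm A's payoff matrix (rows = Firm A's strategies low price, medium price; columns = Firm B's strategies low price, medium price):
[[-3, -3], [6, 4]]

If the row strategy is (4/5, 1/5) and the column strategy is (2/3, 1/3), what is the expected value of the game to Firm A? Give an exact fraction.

Against (2/3, 1/3), each row's expected payoff is low price: -3; medium price: 16/3.
Taking the (4/5, 1/5)-weighted average: (4/5)·(-3) + (1/5)·(16/3) = -4/3.

-4/3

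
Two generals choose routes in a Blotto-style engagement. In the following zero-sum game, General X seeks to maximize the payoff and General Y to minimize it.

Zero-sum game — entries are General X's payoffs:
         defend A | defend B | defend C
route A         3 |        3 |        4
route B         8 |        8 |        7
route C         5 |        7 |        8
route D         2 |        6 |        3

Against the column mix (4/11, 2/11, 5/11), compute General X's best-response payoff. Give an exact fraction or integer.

route A: (3)·(4/11) + (3)·(2/11) + (4)·(5/11) = 38/11.
route B: (8)·(4/11) + (8)·(2/11) + (7)·(5/11) = 83/11.
route C: (5)·(4/11) + (7)·(2/11) + (8)·(5/11) = 74/11.
route D: (2)·(4/11) + (6)·(2/11) + (3)·(5/11) = 35/11.
The best pure response is route B with expected payoff 83/11.

83/11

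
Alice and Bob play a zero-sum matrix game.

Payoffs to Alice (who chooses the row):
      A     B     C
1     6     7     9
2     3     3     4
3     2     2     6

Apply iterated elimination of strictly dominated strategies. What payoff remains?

6

Row 2 is strictly dominated by row 1 (6>3, 7>3, 9>4); eliminate 2.
Column C is strictly dominated by A for Bob (6<9, 2<6); eliminate C.
Row 3 is strictly dominated by row 1 (6>2, 7>2); eliminate 3.
Column B is strictly dominated by A for Bob (6<7); eliminate B.
Only (1, A) remains, with payoff 6.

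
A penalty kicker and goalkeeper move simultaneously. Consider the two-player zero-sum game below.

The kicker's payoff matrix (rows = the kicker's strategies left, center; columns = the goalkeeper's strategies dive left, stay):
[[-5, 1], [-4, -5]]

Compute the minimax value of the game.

Row minima are -5 and -5, so the kicker's maximin is -5; column maxima are -4 and 1, so the goalkeeper's minimax is -4. These differ, so the equilibrium is in mixed strategies.
Let the kicker play left with probability p. The goalkeeper is indifferent when −5p − 4(1−p) = p − 5(1−p), giving p = 1/7.
Let the goalkeeper play dive left with probability q. The kicker is indifferent when −5q + (1−q) = −4q − 5(1−q), giving q = 6/7.
The value is -5·(6/7) + (1)·(1/7) = -29/7.

-29/7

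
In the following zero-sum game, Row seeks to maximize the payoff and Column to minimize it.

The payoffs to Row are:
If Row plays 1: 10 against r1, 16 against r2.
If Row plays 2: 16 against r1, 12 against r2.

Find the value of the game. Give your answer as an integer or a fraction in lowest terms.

68/5

Row minima are 10 and 12, so Row's maximin is 12; column maxima are 16 and 16, so Column's minimax is 16. These differ, so the equilibrium is in mixed strategies.
Let Row play 1 with probability p. Column is indifferent when 10p + 16(1−p) = 16p + 12(1−p), giving p = 2/5.
Let Column play r1 with probability q. Row is indifferent when 10q + 16(1−q) = 16q + 12(1−q), giving q = 2/5.
The value is 10·(2/5) + (16)·(3/5) = 68/5.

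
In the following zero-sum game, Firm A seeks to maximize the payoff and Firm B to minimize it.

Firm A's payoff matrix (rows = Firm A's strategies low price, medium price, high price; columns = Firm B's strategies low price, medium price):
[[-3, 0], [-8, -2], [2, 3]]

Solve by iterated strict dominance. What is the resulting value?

Row medium price is strictly dominated by row low price (-3>-8, 0>-2); eliminate medium price.
Column medium price is strictly dominated by low price for Firm B (-3<0, 2<3); eliminate medium price.
Row low price is strictly dominated by row high price (2>-3); eliminate low price.
Only (high price, low price) remains, with payoff 2.

2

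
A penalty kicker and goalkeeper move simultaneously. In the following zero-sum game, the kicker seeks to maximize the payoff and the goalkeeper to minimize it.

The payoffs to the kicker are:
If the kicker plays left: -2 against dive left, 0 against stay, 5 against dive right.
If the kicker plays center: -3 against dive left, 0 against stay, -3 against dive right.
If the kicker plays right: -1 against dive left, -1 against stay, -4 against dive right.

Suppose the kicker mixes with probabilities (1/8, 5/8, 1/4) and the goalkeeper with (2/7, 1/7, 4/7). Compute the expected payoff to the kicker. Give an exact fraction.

-2

Against (2/7, 1/7, 4/7), each row's expected payoff is left: 16/7; center: -18/7; right: -19/7.
Taking the (1/8, 5/8, 1/4)-weighted average: (1/8)·(16/7) + (5/8)·(-18/7) + (1/4)·(-19/7) = -2.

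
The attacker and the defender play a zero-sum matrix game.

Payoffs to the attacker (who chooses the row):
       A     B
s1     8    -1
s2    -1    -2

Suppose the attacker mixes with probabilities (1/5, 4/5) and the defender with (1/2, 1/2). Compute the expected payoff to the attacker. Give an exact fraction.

Against (1/2, 1/2), each row's expected payoff is s1: 7/2; s2: -3/2.
Taking the (1/5, 4/5)-weighted average: (1/5)·(7/2) + (4/5)·(-3/2) = -1/2.

-1/2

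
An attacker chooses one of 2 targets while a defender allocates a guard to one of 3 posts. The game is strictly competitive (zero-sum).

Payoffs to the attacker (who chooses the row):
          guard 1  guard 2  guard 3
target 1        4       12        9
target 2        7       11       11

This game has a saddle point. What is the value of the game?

7

Row minima: 4, 7 → the attacker's maximin is 7.
Column maxima: 7, 12, 11 → the defender's minimax is 7.
They coincide at (target 2, guard 1), so the value is 7.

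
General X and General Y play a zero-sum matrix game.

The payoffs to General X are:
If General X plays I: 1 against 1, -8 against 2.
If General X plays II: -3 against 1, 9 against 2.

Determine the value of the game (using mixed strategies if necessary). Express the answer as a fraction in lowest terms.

Row minima are -8 and -3, so General X's maximin is -3; column maxima are 1 and 9, so General Y's minimax is 1. These differ, so the equilibrium is in mixed strategies.
Let General X play I with probability p. General Y is indifferent when p − 3(1−p) = −8p + 9(1−p), giving p = 4/7.
Let General Y play 1 with probability q. General X is indifferent when q − 8(1−q) = −3q + 9(1−q), giving q = 17/21.
The value is 1·(17/21) + (-8)·(4/21) = -5/7.

-5/7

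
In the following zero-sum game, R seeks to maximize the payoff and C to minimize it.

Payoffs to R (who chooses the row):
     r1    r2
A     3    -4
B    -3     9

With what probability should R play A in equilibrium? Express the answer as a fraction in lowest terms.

12/19

Row minima are -4 and -3, so R's maximin is -3; column maxima are 3 and 9, so C's minimax is 3. These differ, so the equilibrium is in mixed strategies.
Let R play A with probability p. C is indifferent when 3p − 3(1−p) = −4p + 9(1−p), giving p = 12/19.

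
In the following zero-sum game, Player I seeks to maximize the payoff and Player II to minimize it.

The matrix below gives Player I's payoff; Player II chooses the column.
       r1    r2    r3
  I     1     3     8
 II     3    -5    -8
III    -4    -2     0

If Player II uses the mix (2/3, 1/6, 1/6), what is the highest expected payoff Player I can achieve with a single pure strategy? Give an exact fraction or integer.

I: (1)·(2/3) + (3)·(1/6) + (8)·(1/6) = 5/2.
II: (3)·(2/3) + (-5)·(1/6) + (-8)·(1/6) = -1/6.
III: (-4)·(2/3) + (-2)·(1/6) + (0)·(1/6) = -3.
The best pure response is I with expected payoff 5/2.

5/2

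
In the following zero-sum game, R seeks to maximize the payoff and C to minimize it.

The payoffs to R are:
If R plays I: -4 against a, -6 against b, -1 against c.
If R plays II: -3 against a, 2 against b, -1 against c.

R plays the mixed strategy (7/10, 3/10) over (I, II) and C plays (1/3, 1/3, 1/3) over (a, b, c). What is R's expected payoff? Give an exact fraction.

-83/30

Against (1/3, 1/3, 1/3), each row's expected payoff is I: -11/3; II: -2/3.
Taking the (7/10, 3/10)-weighted average: (7/10)·(-11/3) + (3/10)·(-2/3) = -83/30.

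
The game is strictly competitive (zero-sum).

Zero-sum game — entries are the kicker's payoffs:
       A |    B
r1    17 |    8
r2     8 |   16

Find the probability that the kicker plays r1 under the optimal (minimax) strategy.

Row minima are 8 and 8, so the kicker's maximin is 8; column maxima are 17 and 16, so the goalkeeper's minimax is 16. These differ, so the equilibrium is in mixed strategies.
Let the kicker play r1 with probability p. The goalkeeper is indifferent when 17p + 8(1−p) = 8p + 16(1−p), giving p = 8/17.

8/17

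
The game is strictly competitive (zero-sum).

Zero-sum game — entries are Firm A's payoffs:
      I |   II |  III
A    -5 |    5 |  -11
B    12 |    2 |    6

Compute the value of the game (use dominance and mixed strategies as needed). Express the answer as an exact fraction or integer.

Column I is strictly dominated by III for Firm B (it gives Firm A more in every row).
The remaining 2×2 game on (A, B) × (II, III) has no saddle point. Let Firm A play A with probability p; indifference gives 5p + 2(1−p) = −11p + 6(1−p), so p = 1/5.
Similarly Firm B's optimal q on II is 17/20, and the value is 5·(17/20) + (-11)·(3/20) = 13/5.

13/5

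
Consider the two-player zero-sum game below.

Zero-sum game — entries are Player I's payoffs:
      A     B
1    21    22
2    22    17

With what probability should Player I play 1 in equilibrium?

5/6

Row minima are 21 and 17, so Player I's maximin is 21; column maxima are 22 and 22, so Player II's minimax is 22. These differ, so the equilibrium is in mixed strategies.
Let Player I play 1 with probability p. Player II is indifferent when 21p + 22(1−p) = 22p + 17(1−p), giving p = 5/6.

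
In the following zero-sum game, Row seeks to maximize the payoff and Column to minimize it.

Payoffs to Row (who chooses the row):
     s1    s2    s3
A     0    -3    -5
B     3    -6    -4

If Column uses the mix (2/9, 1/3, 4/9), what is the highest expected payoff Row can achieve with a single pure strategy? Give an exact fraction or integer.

-28/9

A: (0)·(2/9) + (-3)·(1/3) + (-5)·(4/9) = -29/9.
B: (3)·(2/9) + (-6)·(1/3) + (-4)·(4/9) = -28/9.
The best pure response is B with expected payoff -28/9.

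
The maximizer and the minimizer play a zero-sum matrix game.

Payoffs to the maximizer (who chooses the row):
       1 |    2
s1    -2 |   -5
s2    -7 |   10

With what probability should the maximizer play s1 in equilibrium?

17/20

Row minima are -5 and -7, so the maximizer's maximin is -5; column maxima are -2 and 10, so the minimizer's minimax is -2. These differ, so the equilibrium is in mixed strategies.
Let the maximizer play s1 with probability p. The minimizer is indifferent when −2p − 7(1−p) = −5p + 10(1−p), giving p = 17/20.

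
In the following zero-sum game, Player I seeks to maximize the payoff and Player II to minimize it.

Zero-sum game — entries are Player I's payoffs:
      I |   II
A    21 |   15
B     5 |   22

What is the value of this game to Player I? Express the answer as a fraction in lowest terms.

387/23

Row minima are 15 and 5, so Player I's maximin is 15; column maxima are 21 and 22, so Player II's minimax is 21. These differ, so the equilibrium is in mixed strategies.
Let Player I play A with probability p. Player II is indifferent when 21p + 5(1−p) = 15p + 22(1−p), giving p = 17/23.
Let Player II play I with probability q. Player I is indifferent when 21q + 15(1−q) = 5q + 22(1−q), giving q = 7/23.
The value is 21·(7/23) + (15)·(16/23) = 387/23.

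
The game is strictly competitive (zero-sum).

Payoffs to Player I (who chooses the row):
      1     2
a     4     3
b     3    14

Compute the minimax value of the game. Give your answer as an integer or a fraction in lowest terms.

47/12

Row minima are 3 and 3, so Player I's maximin is 3; column maxima are 4 and 14, so Player II's minimax is 4. These differ, so the equilibrium is in mixed strategies.
Let Player I play a with probability p. Player II is indifferent when 4p + 3(1−p) = 3p + 14(1−p), giving p = 11/12.
Let Player II play 1 with probability q. Player I is indifferent when 4q + 3(1−q) = 3q + 14(1−q), giving q = 11/12.
The value is 4·(11/12) + (3)·(1/12) = 47/12.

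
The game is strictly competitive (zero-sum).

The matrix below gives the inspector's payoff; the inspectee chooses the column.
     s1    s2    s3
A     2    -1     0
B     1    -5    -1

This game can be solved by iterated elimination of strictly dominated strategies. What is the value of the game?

-1

Row B is strictly dominated by row A (2>1, -1>-5, 0>-1); eliminate B.
Column s3 is strictly dominated by s2 for the inspectee (-1<0); eliminate s3.
Column s1 is strictly dominated by s2 for the inspectee (-1<2); eliminate s1.
Only (A, s2) remains, with payoff -1.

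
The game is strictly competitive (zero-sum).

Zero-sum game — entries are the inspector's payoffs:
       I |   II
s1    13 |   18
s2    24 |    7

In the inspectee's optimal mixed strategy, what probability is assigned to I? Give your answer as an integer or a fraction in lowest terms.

Row minima are 13 and 7, so the inspector's maximin is 13; column maxima are 24 and 18, so the inspectee's minimax is 18. These differ, so the equilibrium is in mixed strategies.
Let the inspectee play I with probability q. The inspector is indifferent when 13q + 18(1−q) = 24q + 7(1−q), giving q = 1/2.

1/2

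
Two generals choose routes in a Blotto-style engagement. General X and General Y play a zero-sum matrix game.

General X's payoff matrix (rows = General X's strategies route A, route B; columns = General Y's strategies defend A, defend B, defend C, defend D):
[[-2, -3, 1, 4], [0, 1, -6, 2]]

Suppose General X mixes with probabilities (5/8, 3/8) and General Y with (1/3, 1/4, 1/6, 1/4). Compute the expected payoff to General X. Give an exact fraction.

-1/4

Against (1/3, 1/4, 1/6, 1/4), each row's expected payoff is route A: -1/4; route B: -1/4.
Taking the (5/8, 3/8)-weighted average: (5/8)·(-1/4) + (3/8)·(-1/4) = -1/4.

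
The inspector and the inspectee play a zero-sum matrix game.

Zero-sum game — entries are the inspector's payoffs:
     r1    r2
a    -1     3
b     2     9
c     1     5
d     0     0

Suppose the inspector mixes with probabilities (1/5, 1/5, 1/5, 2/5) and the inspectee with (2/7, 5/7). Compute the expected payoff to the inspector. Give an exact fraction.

89/35

Against (2/7, 5/7), each row's expected payoff is a: 13/7; b: 7; c: 27/7; d: 0.
Taking the (1/5, 1/5, 1/5, 2/5)-weighted average: (1/5)·(13/7) + (1/5)·(7) + (1/5)·(27/7) + (2/5)·(0) = 89/35.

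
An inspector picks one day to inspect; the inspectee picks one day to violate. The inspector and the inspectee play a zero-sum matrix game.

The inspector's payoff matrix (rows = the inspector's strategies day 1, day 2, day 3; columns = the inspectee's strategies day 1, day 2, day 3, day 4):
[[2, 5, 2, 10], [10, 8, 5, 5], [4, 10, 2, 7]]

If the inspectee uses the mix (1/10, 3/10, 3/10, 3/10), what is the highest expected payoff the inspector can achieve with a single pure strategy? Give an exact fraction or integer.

32/5

day 1: (2)·(1/10) + (5)·(3/10) + (2)·(3/10) + (10)·(3/10) = 53/10.
day 2: (10)·(1/10) + (8)·(3/10) + (5)·(3/10) + (5)·(3/10) = 32/5.
day 3: (4)·(1/10) + (10)·(3/10) + (2)·(3/10) + (7)·(3/10) = 61/10.
The best pure response is day 2 with expected payoff 32/5.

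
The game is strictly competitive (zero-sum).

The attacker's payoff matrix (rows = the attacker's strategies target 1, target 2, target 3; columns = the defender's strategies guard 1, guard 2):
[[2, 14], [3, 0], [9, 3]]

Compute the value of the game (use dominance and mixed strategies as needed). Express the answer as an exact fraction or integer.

Row target 2 is strictly dominated by row target 3, so the attacker never plays it.
The remaining 2×2 game on (target 1, target 3) × (guard 1, guard 2) has no saddle point. Let the attacker play target 1 with probability p; indifference gives 2p + 9(1−p) = 14p + 3(1−p), so p = 1/3.
Similarly the defender's optimal q on guard 1 is 11/18, and the value is 2·(11/18) + (14)·(7/18) = 20/3.

20/3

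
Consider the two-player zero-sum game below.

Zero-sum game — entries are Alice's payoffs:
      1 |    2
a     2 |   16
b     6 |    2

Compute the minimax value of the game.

Row minima are 2 and 2, so Alice's maximin is 2; column maxima are 6 and 16, so Bob's minimax is 6. These differ, so the equilibrium is in mixed strategies.
Let Alice play a with probability p. Bob is indifferent when 2p + 6(1−p) = 16p + 2(1−p), giving p = 2/9.
Let Bob play 1 with probability q. Alice is indifferent when 2q + 16(1−q) = 6q + 2(1−q), giving q = 7/9.
The value is 2·(7/9) + (16)·(2/9) = 46/9.

46/9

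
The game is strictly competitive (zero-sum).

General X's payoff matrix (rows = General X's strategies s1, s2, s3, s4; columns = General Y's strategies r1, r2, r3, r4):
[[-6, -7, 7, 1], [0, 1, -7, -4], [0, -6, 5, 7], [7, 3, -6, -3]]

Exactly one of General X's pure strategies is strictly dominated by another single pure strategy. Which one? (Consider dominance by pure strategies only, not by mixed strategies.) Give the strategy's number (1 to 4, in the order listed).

2

Compare s2 with s4: 7 > 0, 3 > 1, -6 > -7, -3 > -4.
So s4 strictly dominates s2 for General X; s2 is strictly dominated.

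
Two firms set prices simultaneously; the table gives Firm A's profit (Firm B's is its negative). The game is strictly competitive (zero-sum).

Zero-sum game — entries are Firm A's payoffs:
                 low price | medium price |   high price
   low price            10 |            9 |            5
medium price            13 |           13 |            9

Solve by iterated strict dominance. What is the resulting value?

9

Row low price is strictly dominated by row medium price (13>10, 13>9, 9>5); eliminate low price.
Column medium price is strictly dominated by high price for Firm B (9<13); eliminate medium price.
Column low price is strictly dominated by high price for Firm B (9<13); eliminate low price.
Only (medium price, high price) remains, with payoff 9.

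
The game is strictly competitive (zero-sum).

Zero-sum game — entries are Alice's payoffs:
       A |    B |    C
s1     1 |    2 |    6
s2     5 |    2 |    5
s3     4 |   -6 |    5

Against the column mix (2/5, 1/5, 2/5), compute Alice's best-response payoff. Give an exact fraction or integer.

22/5

s1: (1)·(2/5) + (2)·(1/5) + (6)·(2/5) = 16/5.
s2: (5)·(2/5) + (2)·(1/5) + (5)·(2/5) = 22/5.
s3: (4)·(2/5) + (-6)·(1/5) + (5)·(2/5) = 12/5.
The best pure response is s2 with expected payoff 22/5.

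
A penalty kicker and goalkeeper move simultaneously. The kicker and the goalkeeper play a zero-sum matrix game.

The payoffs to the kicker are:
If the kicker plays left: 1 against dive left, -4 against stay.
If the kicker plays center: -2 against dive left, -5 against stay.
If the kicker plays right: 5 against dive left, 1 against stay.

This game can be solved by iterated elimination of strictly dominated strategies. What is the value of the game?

1

Column dive left is strictly dominated by stay for the goalkeeper (-4<1, -5<-2, 1<5); eliminate dive left.
Row center is strictly dominated by row left (-4>-5); eliminate center.
Row left is strictly dominated by row right (1>-4); eliminate left.
Only (right, stay) remains, with payoff 1.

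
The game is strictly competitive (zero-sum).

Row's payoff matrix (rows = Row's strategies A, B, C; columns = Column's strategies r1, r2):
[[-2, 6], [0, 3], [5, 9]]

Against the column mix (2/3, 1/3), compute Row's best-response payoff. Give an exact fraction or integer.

A: (-2)·(2/3) + (6)·(1/3) = 2/3.
B: (0)·(2/3) + (3)·(1/3) = 1.
C: (5)·(2/3) + (9)·(1/3) = 19/3.
The best pure response is C with expected payoff 19/3.

19/3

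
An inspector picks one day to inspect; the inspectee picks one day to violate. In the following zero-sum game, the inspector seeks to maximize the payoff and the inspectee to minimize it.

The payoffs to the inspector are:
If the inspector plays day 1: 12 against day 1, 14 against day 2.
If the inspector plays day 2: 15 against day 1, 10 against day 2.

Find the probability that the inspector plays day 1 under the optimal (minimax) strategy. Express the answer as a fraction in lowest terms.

Row minima are 12 and 10, so the inspector's maximin is 12; column maxima are 15 and 14, so the inspectee's minimax is 14. These differ, so the equilibrium is in mixed strategies.
Let the inspector play day 1 with probability p. The inspectee is indifferent when 12p + 15(1−p) = 14p + 10(1−p), giving p = 5/7.

5/7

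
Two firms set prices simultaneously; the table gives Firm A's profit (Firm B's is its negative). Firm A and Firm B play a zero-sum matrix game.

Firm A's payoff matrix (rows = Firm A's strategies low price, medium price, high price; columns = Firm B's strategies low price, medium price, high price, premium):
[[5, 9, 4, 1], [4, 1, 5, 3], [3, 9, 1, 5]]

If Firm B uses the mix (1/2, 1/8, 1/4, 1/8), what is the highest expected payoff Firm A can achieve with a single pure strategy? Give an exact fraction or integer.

low price: (5)·(1/2) + (9)·(1/8) + (4)·(1/4) + (1)·(1/8) = 19/4.
medium price: (4)·(1/2) + (1)·(1/8) + (5)·(1/4) + (3)·(1/8) = 15/4.
high price: (3)·(1/2) + (9)·(1/8) + (1)·(1/4) + (5)·(1/8) = 7/2.
The best pure response is low price with expected payoff 19/4.

19/4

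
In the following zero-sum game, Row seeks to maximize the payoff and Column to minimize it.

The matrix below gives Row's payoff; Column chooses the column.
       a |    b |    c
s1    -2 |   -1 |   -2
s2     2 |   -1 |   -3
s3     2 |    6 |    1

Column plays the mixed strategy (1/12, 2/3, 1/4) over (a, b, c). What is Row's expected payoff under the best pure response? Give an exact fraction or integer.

s1: (-2)·(1/12) + (-1)·(2/3) + (-2)·(1/4) = -4/3.
s2: (2)·(1/12) + (-1)·(2/3) + (-3)·(1/4) = -5/4.
s3: (2)·(1/12) + (6)·(2/3) + (1)·(1/4) = 53/12.
The best pure response is s3 with expected payoff 53/12.

53/12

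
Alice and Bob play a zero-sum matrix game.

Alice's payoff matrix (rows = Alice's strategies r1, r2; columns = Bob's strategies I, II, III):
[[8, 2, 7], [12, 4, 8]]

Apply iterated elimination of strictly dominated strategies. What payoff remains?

4

Row r1 is strictly dominated by row r2 (12>8, 4>2, 8>7); eliminate r1.
Column III is strictly dominated by II for Bob (4<8); eliminate III.
Column I is strictly dominated by II for Bob (4<12); eliminate I.
Only (r2, II) remains, with payoff 4.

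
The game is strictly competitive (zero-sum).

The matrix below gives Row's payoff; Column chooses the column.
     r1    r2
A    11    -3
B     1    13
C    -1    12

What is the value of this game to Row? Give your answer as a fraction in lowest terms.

73/13

Row C is strictly dominated by row B, so Row never plays it.
The remaining 2×2 game on (A, B) × (r1, r2) has no saddle point. Let Row play A with probability p; indifference gives 11p + (1−p) = −3p + 13(1−p), so p = 6/13.
Similarly Column's optimal q on r1 is 8/13, and the value is 11·(8/13) + (-3)·(5/13) = 73/13.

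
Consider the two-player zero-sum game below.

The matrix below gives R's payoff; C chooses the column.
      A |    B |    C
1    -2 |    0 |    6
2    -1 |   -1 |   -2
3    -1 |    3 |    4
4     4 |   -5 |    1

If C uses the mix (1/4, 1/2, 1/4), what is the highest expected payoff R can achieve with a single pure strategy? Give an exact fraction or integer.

1: (-2)·(1/4) + (0)·(1/2) + (6)·(1/4) = 1.
2: (-1)·(1/4) + (-1)·(1/2) + (-2)·(1/4) = -5/4.
3: (-1)·(1/4) + (3)·(1/2) + (4)·(1/4) = 9/4.
4: (4)·(1/4) + (-5)·(1/2) + (1)·(1/4) = -5/4.
The best pure response is 3 with expected payoff 9/4.

9/4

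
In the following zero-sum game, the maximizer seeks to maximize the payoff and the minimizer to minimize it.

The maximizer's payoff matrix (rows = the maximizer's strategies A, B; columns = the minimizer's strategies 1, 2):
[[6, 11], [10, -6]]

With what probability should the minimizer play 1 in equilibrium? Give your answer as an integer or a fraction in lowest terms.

Row minima are 6 and -6, so the maximizer's maximin is 6; column maxima are 10 and 11, so the minimizer's minimax is 10. These differ, so the equilibrium is in mixed strategies.
Let the minimizer play 1 with probability q. The maximizer is indifferent when 6q + 11(1−q) = 10q − 6(1−q), giving q = 17/21.

17/21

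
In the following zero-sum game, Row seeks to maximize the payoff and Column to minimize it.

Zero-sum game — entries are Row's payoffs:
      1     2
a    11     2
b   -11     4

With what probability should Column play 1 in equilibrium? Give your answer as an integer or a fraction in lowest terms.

Row minima are 2 and -11, so Row's maximin is 2; column maxima are 11 and 4, so Column's minimax is 4. These differ, so the equilibrium is in mixed strategies.
Let Column play 1 with probability q. Row is indifferent when 11q + 2(1−q) = −11q + 4(1−q), giving q = 1/12.

1/12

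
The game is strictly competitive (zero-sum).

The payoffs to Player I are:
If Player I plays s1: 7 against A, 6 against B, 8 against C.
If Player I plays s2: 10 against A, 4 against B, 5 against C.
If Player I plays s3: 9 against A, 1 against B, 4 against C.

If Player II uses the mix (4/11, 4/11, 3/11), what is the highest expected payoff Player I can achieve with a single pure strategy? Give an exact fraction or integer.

76/11

s1: (7)·(4/11) + (6)·(4/11) + (8)·(3/11) = 76/11.
s2: (10)·(4/11) + (4)·(4/11) + (5)·(3/11) = 71/11.
s3: (9)·(4/11) + (1)·(4/11) + (4)·(3/11) = 52/11.
The best pure response is s1 with expected payoff 76/11.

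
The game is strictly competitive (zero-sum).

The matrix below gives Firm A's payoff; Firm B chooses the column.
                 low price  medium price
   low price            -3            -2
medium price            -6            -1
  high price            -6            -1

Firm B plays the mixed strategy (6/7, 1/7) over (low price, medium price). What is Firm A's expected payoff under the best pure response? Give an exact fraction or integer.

-20/7

low price: (-3)·(6/7) + (-2)·(1/7) = -20/7.
medium price: (-6)·(6/7) + (-1)·(1/7) = -37/7.
high price: (-6)·(6/7) + (-1)·(1/7) = -37/7.
The best pure response is low price with expected payoff -20/7.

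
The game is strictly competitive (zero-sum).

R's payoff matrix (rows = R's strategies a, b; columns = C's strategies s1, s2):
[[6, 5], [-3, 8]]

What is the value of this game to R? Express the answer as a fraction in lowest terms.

21/4

Row minima are 5 and -3, so R's maximin is 5; column maxima are 6 and 8, so C's minimax is 6. These differ, so the equilibrium is in mixed strategies.
Let R play a with probability p. C is indifferent when 6p − 3(1−p) = 5p + 8(1−p), giving p = 11/12.
Let C play s1 with probability q. R is indifferent when 6q + 5(1−q) = −3q + 8(1−q), giving q = 1/4.
The value is 6·(1/4) + (5)·(3/4) = 21/4.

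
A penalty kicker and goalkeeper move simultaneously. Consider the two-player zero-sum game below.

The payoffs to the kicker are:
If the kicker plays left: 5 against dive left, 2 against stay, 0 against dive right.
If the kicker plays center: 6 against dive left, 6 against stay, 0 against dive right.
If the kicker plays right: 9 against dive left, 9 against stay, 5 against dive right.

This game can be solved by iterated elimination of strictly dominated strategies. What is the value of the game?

Column stay is strictly dominated by dive right for the goalkeeper (0<2, 0<6, 5<9); eliminate stay.
Column dive left is strictly dominated by dive right for the goalkeeper (0<5, 0<6, 5<9); eliminate dive left.
Row center is strictly dominated by row right (5>0); eliminate center.
Row left is strictly dominated by row right (5>0); eliminate left.
Only (right, dive right) remains, with payoff 5.

5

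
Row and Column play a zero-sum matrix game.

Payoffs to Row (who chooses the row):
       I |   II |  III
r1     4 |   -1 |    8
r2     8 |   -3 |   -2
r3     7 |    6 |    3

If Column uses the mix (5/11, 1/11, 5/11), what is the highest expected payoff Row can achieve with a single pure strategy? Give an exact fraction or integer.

r1: (4)·(5/11) + (-1)·(1/11) + (8)·(5/11) = 59/11.
r2: (8)·(5/11) + (-3)·(1/11) + (-2)·(5/11) = 27/11.
r3: (7)·(5/11) + (6)·(1/11) + (3)·(5/11) = 56/11.
The best pure response is r1 with expected payoff 59/11.

59/11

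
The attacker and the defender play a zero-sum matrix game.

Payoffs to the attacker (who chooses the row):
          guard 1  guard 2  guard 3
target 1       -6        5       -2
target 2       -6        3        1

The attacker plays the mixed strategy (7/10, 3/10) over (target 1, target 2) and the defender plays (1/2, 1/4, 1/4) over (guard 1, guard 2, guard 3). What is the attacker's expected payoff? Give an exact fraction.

-87/40

Against (1/2, 1/4, 1/4), each row's expected payoff is target 1: -9/4; target 2: -2.
Taking the (7/10, 3/10)-weighted average: (7/10)·(-9/4) + (3/10)·(-2) = -87/40.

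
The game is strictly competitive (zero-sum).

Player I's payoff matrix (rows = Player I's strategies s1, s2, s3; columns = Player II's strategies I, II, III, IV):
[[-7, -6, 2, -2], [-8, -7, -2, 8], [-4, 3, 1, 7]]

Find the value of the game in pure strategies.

-4

Row minima: -7, -8, -4 → Player I's maximin is -4.
Column maxima: -4, 3, 2, 8 → Player II's minimax is -4.
They coincide at (s3, I), so the value is -4.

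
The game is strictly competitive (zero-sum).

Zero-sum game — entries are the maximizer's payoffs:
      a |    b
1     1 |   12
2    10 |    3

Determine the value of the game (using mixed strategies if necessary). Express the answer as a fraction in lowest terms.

Row minima are 1 and 3, so the maximizer's maximin is 3; column maxima are 10 and 12, so the minimizer's minimax is 10. These differ, so the equilibrium is in mixed strategies.
Let the maximizer play 1 with probability p. The minimizer is indifferent when p + 10(1−p) = 12p + 3(1−p), giving p = 7/18.
Let the minimizer play a with probability q. The maximizer is indifferent when q + 12(1−q) = 10q + 3(1−q), giving q = 1/2.
The value is 1·(1/2) + (12)·(1/2) = 13/2.

13/2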